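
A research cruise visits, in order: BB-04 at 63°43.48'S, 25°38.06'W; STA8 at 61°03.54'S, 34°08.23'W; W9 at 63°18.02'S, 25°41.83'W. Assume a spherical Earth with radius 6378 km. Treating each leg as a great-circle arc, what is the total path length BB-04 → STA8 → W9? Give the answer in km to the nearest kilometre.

BB-04: φ = -63.72467°, λ = -25.63433°
STA8: φ = -61.05900°, λ = -34.13717°
W9: φ = -63.30033°, λ = -25.69717°
BB-04→STA8: c = 0.082929 rad, d = 528.92 km
STA8→W9: c = 0.079011 rad, d = 503.93 km
Total = 528.92 + 503.93 = 1032.85 km

1033 km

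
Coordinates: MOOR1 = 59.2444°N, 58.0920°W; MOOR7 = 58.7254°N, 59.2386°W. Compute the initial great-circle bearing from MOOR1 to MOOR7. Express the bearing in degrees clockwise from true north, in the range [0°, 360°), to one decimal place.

229.2°

Δλ = -1.1466°
y = sin Δλ · cos φ₂ = -0.010388
x = cos φ₁ sin φ₂ − sin φ₁ cos φ₂ cos Δλ = -0.008969
θ = atan2(y, x) = -130.8059° → 229.1941° (mod 360°)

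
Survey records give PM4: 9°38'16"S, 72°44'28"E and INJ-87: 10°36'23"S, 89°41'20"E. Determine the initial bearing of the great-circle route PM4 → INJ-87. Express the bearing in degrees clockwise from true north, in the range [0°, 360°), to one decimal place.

PM4: φ = -9.63778°, λ = +72.74111°
INJ-87: φ = -10.60639°, λ = +89.68889°
Δλ = 16.9478°
y = sin Δλ · cos φ₂ = 0.286520
x = cos φ₁ sin φ₂ − sin φ₁ cos φ₂ cos Δλ = -0.024051
θ = atan2(y, x) = 94.7983° → 94.7983° (mod 360°)

94.8°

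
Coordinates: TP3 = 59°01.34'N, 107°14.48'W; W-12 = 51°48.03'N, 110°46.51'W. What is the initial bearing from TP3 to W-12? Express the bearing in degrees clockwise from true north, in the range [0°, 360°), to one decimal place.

TP3: φ = +59.02233°, λ = -107.24133°
W-12: φ = +51.80050°, λ = -110.77517°
Δλ = -3.5338°
y = sin Δλ · cos φ₂ = -0.038117
x = cos φ₁ sin φ₂ − sin φ₁ cos φ₂ cos Δλ = -0.124703
θ = atan2(y, x) = -163.0036° → 196.9964° (mod 360°)

197.0°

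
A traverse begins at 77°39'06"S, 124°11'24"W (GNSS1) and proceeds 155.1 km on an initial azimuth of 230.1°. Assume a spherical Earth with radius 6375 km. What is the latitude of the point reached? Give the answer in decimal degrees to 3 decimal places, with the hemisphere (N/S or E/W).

78.497°S

GNSS1: φ = -77.65167°, λ = -124.19000°
δ = d/R = 155.1/6375 = 0.024329 rad
φ₂ = arcsin(sin φ₁ cos δ + cos φ₁ sin δ cos θ)
   = arcsin(-0.97687·0.99970 + 0.21385·0.02433·-0.64145) = -78.49679°
λ₂ = λ₁ + atan2(sin θ sin δ cos φ₁, cos δ − sin φ₁ sin φ₂) = -129.55984°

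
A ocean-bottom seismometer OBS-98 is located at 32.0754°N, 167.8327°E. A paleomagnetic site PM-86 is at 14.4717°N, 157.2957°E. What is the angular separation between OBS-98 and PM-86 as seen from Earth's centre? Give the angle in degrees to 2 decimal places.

20.06°

Δφ = -17.6037°,  Δλ = -10.5370°
a = sin²(Δφ/2) + cos φ₁ cos φ₂ sin²(Δλ/2) = 0.030332
c = 2·arcsin(√a) = 0.350108 rad = 20.0597°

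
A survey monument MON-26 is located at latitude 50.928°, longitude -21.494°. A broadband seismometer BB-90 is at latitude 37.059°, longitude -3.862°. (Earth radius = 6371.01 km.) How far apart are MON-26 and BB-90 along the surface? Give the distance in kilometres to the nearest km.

2079 km

Δφ = -13.8690°,  Δλ = 17.6320°
a = sin²(Δφ/2) + cos φ₁ cos φ₂ sin²(Δλ/2) = 0.026392
c = 2·arcsin(√a) = 0.326356 rad = 18.6988°
d = R·c = 6371.01 × 0.326356 = 2079.2 km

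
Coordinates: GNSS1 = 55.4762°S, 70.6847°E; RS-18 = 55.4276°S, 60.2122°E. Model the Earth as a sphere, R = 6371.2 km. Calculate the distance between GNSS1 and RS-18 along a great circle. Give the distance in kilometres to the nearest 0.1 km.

659.8 km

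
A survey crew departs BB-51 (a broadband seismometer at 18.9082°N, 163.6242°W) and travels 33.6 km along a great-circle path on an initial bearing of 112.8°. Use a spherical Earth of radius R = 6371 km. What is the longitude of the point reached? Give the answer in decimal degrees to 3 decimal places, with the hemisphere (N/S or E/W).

δ = d/R = 33.6/6371 = 0.005274 rad
φ₂ = arcsin(sin φ₁ cos δ + cos φ₁ sin δ cos θ)
   = arcsin(0.32405·0.99999 + 0.94604·0.00527·-0.38752) = 18.79087°
λ₂ = λ₁ + atan2(sin θ sin δ cos φ₁, cos δ − sin φ₁ sin φ₂) = -163.32996°

163.330°W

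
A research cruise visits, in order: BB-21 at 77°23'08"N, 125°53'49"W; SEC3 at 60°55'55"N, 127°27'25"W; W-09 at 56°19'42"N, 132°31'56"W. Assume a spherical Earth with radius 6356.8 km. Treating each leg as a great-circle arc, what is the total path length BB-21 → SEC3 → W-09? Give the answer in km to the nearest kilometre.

2415 km

BB-21: φ = +77.38556°, λ = -125.89694°
SEC3: φ = +60.93194°, λ = -127.45694°
W-09: φ = +56.32833°, λ = -132.53222°
BB-21→SEC3: c = 0.287308 rad, d = 1826.36 km
SEC3→W-09: c = 0.092578 rad, d = 588.50 km
Total = 1826.36 + 588.50 = 2414.86 km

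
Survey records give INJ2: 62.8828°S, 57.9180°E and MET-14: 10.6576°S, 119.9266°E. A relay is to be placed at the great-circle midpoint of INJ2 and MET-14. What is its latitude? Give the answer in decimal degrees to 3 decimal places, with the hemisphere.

Bx = cos φ₂ cos Δλ = 0.461243,  By = cos φ₂ sin Δλ = 0.867786
φₘ = atan2(sin φ₁ + sin φ₂, √((cos φ₁ + Bx)² + By²)) = -40.41310°
λₘ = λ₁ + atan2(By, cos φ₁ + Bx) = 101.33680°

40.413°S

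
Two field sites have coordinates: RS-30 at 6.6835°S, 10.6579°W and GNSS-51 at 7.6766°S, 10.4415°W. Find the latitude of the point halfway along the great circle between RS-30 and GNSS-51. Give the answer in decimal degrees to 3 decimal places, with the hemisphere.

7.180°S

Bx = cos φ₂ cos Δλ = 0.991031,  By = cos φ₂ sin Δλ = 0.003743
φₘ = atan2(sin φ₁ + sin φ₂, √((cos φ₁ + Bx)² + By²)) = -7.18006°
λₘ = λ₁ + atan2(By, cos φ₁ + Bx) = -10.54982°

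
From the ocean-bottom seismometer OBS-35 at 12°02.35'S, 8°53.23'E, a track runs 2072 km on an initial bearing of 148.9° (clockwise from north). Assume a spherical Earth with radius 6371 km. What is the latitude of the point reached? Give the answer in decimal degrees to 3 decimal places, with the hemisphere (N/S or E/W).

OBS-35: φ = -12.03917°, λ = +8.88717°
δ = d/R = 2072/6371 = 0.325224 rad
φ₂ = arcsin(sin φ₁ cos δ + cos φ₁ sin δ cos θ)
   = arcsin(-0.20858·0.94758 + 0.97801·0.31952·-0.85627) = -27.72471°
λ₂ = λ₁ + atan2(sin θ sin δ cos φ₁, cos δ − sin φ₁ sin φ₂) = 19.63277°

27.725°S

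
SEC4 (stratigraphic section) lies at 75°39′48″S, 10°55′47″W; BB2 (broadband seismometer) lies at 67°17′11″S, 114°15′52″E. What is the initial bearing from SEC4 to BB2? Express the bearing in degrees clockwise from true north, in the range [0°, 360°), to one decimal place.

144.6°

SEC4: φ = -75.66333°, λ = -10.92972°
BB2: φ = -67.28639°, λ = +114.26444°
Δλ = 125.1942°
y = sin Δλ · cos φ₂ = 0.315543
x = cos φ₁ sin φ₂ − sin φ₁ cos φ₂ cos Δλ = -0.444028
θ = atan2(y, x) = 144.6010° → 144.6010° (mod 360°)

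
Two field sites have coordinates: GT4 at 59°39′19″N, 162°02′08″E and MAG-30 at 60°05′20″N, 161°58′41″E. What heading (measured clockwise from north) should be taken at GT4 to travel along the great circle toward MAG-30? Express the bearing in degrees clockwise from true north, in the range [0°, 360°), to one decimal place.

GT4: φ = +59.65528°, λ = +162.03556°
MAG-30: φ = +60.08889°, λ = +161.97806°
Δλ = -0.0575°
y = sin Δλ · cos φ₂ = -0.000500
x = cos φ₁ sin φ₂ − sin φ₁ cos φ₂ cos Δλ = 0.007568
θ = atan2(y, x) = -3.7831° → 356.2169° (mod 360°)

356.2°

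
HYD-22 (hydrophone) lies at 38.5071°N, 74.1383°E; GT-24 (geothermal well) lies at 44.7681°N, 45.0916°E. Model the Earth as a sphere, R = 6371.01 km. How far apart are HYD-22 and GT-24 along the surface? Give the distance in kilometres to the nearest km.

2497 km

Δφ = 6.2610°,  Δλ = -29.0467°
a = sin²(Δφ/2) + cos φ₁ cos φ₂ sin²(Δλ/2) = 0.037921
c = 2·arcsin(√a) = 0.391970 rad = 22.4582°
d = R·c = 6371.01 × 0.391970 = 2497.2 km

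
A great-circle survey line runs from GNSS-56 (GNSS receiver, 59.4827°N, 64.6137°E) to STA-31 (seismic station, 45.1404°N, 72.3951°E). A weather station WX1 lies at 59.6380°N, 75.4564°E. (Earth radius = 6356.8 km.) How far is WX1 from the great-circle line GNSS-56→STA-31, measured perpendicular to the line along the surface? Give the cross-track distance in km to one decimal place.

587.6 km

δ₁₃ = central angle GNSS-56→WX1 = 0.095807 rad  (haversine)
θ₁₃ = bearing GNSS-56→WX1 = 83.708°,  θ₁₂ = bearing GNSS-56→STA-31 = 158.473°
dₓₜ = R·arcsin(sin δ₁₃ · sin(θ₁₃ − θ₁₂)) = 6356.8·arcsin(0.09566·sin(-74.766°)) = -587.561 km
|dₓₜ| = 587.561 km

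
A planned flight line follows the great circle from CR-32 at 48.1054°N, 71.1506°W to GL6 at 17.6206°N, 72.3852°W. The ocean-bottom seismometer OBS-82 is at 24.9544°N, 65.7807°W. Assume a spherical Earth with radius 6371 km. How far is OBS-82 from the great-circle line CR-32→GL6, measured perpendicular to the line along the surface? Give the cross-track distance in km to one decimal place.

641.8 km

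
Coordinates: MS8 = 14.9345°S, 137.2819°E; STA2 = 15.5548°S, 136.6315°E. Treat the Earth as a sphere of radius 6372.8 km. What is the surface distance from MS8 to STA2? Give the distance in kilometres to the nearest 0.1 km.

Δφ = -0.6203°,  Δλ = -0.6504°
a = sin²(Δφ/2) + cos φ₁ cos φ₂ sin²(Δλ/2) = 0.000059
c = 2·arcsin(√a) = 0.015400 rad = 0.8823°
d = R·c = 6372.8 × 0.015400 = 98.1 km

98.1 km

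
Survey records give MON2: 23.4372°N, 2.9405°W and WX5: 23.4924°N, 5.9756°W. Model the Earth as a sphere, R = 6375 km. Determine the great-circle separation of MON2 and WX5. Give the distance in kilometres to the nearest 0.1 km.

Δφ = 0.0552°,  Δλ = -3.0351°
a = sin²(Δφ/2) + cos φ₁ cos φ₂ sin²(Δλ/2) = 0.000590
c = 2·arcsin(√a) = 0.048601 rad = 2.7846°
d = R·c = 6375 × 0.048601 = 309.8 km

309.8 km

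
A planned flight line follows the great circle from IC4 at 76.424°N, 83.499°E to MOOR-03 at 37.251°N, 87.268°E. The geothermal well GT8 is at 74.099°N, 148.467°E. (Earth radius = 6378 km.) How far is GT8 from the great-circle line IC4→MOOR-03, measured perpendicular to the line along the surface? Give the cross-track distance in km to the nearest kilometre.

1656 km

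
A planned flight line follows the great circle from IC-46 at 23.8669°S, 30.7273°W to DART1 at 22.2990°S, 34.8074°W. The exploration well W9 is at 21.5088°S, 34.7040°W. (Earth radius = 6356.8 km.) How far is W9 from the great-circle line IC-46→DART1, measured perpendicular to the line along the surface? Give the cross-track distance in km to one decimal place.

δ₁₃ = central angle IC-46→W9 = 0.076114 rad  (haversine)
θ₁₃ = bearing IC-46→W9 = 301.950°,  θ₁₂ = bearing IC-46→DART1 = 291.862°
dₓₜ = R·arcsin(sin δ₁₃ · sin(θ₁₃ − θ₁₂)) = 6356.8·arcsin(0.07604·sin(10.088°)) = 84.668 km
|dₓₜ| = 84.668 km

84.7 km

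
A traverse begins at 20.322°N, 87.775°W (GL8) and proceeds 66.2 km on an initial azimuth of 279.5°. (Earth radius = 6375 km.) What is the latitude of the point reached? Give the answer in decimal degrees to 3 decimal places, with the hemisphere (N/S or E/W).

δ = d/R = 66.2/6375 = 0.010384 rad
φ₂ = arcsin(sin φ₁ cos δ + cos φ₁ sin δ cos θ)
   = arcsin(0.34730·0.99995 + 0.93776·0.01038·0.16505) = 20.41908°
λ₂ = λ₁ + atan2(sin θ sin δ cos φ₁, cos δ − sin φ₁ sin φ₂) = -88.40116°

20.419°N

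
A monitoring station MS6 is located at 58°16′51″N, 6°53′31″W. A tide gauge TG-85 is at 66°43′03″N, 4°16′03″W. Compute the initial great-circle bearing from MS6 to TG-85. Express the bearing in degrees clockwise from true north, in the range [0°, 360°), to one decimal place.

7.0°

MS6: φ = +58.28083°, λ = -6.89194°
TG-85: φ = +66.71750°, λ = -4.26750°
Δλ = 2.6244°
y = sin Δλ · cos φ₂ = 0.018099
x = cos φ₁ sin φ₂ − sin φ₁ cos φ₂ cos Δλ = 0.147069
θ = atan2(y, x) = 7.0158° → 7.0158° (mod 360°)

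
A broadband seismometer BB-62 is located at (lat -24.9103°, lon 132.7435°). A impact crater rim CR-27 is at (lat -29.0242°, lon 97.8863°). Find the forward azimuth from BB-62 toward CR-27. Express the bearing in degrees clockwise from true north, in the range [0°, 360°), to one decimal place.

254.6°

Δλ = -34.8572°
y = sin Δλ · cos φ₂ = -0.499757
x = cos φ₁ sin φ₂ − sin φ₁ cos φ₂ cos Δλ = -0.137821
θ = atan2(y, x) = -105.4175° → 254.5825° (mod 360°)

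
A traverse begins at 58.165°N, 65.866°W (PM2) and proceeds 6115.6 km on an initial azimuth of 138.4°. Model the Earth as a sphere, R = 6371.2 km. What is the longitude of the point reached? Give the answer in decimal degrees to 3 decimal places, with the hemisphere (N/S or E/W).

δ = d/R = 6115.6/6371.2 = 0.959882 rad
φ₂ = arcsin(sin φ₁ cos δ + cos φ₁ sin δ cos θ)
   = arcsin(0.84957·0.57362 + 0.52747·0.81912·-0.74780) = 9.45244°
λ₂ = λ₁ + atan2(sin θ sin δ cos φ₁, cos δ − sin φ₁ sin φ₂) = -32.40814°

32.408°W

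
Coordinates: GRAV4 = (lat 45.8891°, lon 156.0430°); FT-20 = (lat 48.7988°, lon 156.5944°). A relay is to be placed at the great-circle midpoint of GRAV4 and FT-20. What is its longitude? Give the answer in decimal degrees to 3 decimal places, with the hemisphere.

Bx = cos φ₂ cos Δλ = 0.658675,  By = cos φ₂ sin Δλ = 0.006339
φₘ = atan2(sin φ₁ + sin φ₂, √((cos φ₁ + Bx)² + By²)) = 47.34428°
λₘ = λ₁ + atan2(By, cos φ₁ + Bx) = 156.31110°

156.311°E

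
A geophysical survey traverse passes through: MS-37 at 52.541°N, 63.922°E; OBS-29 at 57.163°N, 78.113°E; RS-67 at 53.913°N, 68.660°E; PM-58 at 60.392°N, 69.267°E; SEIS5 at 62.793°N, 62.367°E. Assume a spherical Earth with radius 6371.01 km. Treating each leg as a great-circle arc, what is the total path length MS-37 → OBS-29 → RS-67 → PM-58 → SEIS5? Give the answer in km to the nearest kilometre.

2909 km

MS-37→OBS-29: c = 0.163375 rad, d = 1040.86 km
OBS-29→RS-67: c = 0.109100 rad, d = 695.08 km
RS-67→PM-58: c = 0.113225 rad, d = 721.35 km
PM-58→SEIS5: c = 0.070922 rad, d = 451.85 km
Total = 1040.86 + 695.08 + 721.35 + 451.85 = 2909.14 km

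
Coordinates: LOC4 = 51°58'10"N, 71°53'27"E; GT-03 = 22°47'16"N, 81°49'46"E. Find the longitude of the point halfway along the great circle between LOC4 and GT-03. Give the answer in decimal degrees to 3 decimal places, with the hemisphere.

LOC4: φ = +51.96944°, λ = +71.89083°
GT-03: φ = +22.78778°, λ = +81.82944°
Bx = cos φ₂ cos Δλ = 0.908110,  By = cos φ₂ sin Δλ = 0.159121
φₘ = atan2(sin φ₁ + sin φ₂, √((cos φ₁ + Bx)² + By²)) = 37.47861°
λₘ = λ₁ + atan2(By, cos φ₁ + Bx) = 77.85076°

77.851°E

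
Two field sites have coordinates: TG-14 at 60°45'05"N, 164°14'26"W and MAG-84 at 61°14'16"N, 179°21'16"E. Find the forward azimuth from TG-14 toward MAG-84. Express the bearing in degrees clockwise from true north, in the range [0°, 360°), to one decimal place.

280.7°

TG-14: φ = +60.75139°, λ = -164.24056°
MAG-84: φ = +61.23778°, λ = +179.35444°
Δλ = -16.4050°
y = sin Δλ · cos φ₂ = -0.135896
x = cos φ₁ sin φ₂ − sin φ₁ cos φ₂ cos Δλ = 0.025581
θ = atan2(y, x) = -79.3396° → 280.6604° (mod 360°)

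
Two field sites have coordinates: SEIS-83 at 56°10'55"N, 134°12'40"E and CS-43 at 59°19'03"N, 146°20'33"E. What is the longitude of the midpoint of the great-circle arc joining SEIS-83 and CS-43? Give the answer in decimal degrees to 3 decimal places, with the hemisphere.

140.013°E

SEIS-83: φ = +56.18194°, λ = +134.21111°
CS-43: φ = +59.31750°, λ = +146.34250°
Bx = cos φ₂ cos Δλ = 0.498885,  By = cos φ₂ sin Δλ = 0.107238
φₘ = atan2(sin φ₁ + sin φ₂, √((cos φ₁ + Bx)² + By²)) = 57.89444°
λₘ = λ₁ + atan2(By, cos φ₁ + Bx) = 140.01270°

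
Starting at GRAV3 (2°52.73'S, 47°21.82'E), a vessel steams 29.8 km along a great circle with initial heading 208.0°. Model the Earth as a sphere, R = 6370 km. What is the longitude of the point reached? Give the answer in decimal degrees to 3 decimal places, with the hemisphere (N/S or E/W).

47.238°E

GRAV3: φ = -2.87883°, λ = +47.36367°
δ = d/R = 29.8/6370 = 0.004678 rad
φ₂ = arcsin(sin φ₁ cos δ + cos φ₁ sin δ cos θ)
   = arcsin(-0.05022·0.99999 + 0.99874·0.00468·-0.88295) = -3.11549°
λ₂ = λ₁ + atan2(sin θ sin δ cos φ₁, cos δ − sin φ₁ sin φ₂) = 47.23764°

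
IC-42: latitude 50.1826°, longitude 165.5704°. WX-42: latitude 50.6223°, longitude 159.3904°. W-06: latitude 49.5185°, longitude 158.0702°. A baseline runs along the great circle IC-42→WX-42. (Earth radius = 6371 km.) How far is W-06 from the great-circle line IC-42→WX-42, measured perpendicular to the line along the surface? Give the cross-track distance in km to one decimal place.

δ₁₃ = central angle IC-42→W-06 = 0.085159 rad  (haversine)
θ₁₃ = bearing IC-42→W-06 = 265.060°,  θ₁₂ = bearing IC-42→WX-42 = 278.745°
dₓₜ = R·arcsin(sin δ₁₃ · sin(θ₁₃ − θ₁₂)) = 6371·arcsin(0.08506·sin(-13.685°)) = -128.211 km
|dₓₜ| = 128.211 km

128.2 km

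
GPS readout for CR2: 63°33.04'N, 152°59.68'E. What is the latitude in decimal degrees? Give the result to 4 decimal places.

63.5507°N

63° + 33.04′/60 = 63 + 0.55067 = 63.5507°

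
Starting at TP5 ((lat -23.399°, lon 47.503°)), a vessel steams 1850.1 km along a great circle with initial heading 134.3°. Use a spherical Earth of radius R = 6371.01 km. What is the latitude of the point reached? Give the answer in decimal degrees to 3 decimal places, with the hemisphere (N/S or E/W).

δ = d/R = 1850.1/6371.01 = 0.290394 rad
φ₂ = arcsin(sin φ₁ cos δ + cos φ₁ sin δ cos θ)
   = arcsin(-0.39713·0.95813 + 0.91776·0.28633·-0.69842) = -34.33534°
λ₂ = λ₁ + atan2(sin θ sin δ cos φ₁, cos δ − sin φ₁ sin φ₂) = 61.87205°

34.335°S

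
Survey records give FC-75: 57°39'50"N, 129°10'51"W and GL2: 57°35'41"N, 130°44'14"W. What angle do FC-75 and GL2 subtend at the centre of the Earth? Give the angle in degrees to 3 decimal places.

0.836°

FC-75: φ = +57.66389°, λ = -129.18083°
GL2: φ = +57.59472°, λ = -130.73722°
Δφ = -0.0692°,  Δλ = -1.5564°
a = sin²(Δφ/2) + cos φ₁ cos φ₂ sin²(Δλ/2) = 0.000053
c = 2·arcsin(√a) = 0.014593 rad = 0.8361°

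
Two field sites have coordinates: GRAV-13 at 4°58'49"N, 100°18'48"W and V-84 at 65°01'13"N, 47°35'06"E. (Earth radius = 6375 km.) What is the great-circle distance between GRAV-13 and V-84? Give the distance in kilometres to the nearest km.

GRAV-13: φ = +4.98028°, λ = -100.31333°
V-84: φ = +65.02028°, λ = +47.58500°
Δφ = 60.0400°,  Δλ = 147.8983°
a = sin²(Δφ/2) + cos φ₁ cos φ₂ sin²(Δλ/2) = 0.638844
c = 2·arcsin(√a) = 1.852183 rad = 106.1223°
d = R·c = 6375 × 1.852183 = 11807.7 km

11808 km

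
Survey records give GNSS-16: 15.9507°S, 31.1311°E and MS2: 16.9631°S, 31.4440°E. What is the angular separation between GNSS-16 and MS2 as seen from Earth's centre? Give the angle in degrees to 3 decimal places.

Δφ = -1.0124°,  Δλ = 0.3129°
a = sin²(Δφ/2) + cos φ₁ cos φ₂ sin²(Δλ/2) = 0.000085
c = 2·arcsin(√a) = 0.018430 rad = 1.0559°

1.056°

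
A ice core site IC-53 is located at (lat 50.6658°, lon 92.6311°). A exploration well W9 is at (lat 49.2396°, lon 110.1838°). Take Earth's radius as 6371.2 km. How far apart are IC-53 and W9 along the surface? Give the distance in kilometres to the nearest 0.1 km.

1262.8 km

Δφ = -1.4262°,  Δλ = 17.5527°
a = sin²(Δφ/2) + cos φ₁ cos φ₂ sin²(Δλ/2) = 0.009789
c = 2·arcsin(√a) = 0.198203 rad = 11.3562°
d = R·c = 6371.2 × 0.198203 = 1262.8 km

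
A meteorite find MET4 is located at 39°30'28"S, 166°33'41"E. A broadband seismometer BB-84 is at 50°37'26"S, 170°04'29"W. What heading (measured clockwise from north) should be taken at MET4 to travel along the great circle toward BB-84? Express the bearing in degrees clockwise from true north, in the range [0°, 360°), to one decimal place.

MET4: φ = -39.50778°, λ = +166.56139°
BB-84: φ = -50.62389°, λ = -170.07472°
Δλ = 23.3639°
y = sin Δλ · cos φ₂ = 0.251587
x = cos φ₁ sin φ₂ − sin φ₁ cos φ₂ cos Δλ = -0.225891
θ = atan2(y, x) = 131.9196° → 131.9196° (mod 360°)

131.9°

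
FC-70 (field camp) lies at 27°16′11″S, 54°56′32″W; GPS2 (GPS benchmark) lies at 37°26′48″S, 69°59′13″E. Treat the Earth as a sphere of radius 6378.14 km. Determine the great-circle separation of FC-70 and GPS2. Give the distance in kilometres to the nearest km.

10821 km

FC-70: φ = -27.26972°, λ = -54.94222°
GPS2: φ = -37.44667°, λ = +69.98694°
Δφ = -10.1769°,  Δλ = 124.9292°
a = sin²(Δφ/2) + cos φ₁ cos φ₂ sin²(Δλ/2) = 0.562732
c = 2·arcsin(√a) = 1.696592 rad = 97.2076°
d = R·c = 6378.14 × 1.696592 = 10821.1 km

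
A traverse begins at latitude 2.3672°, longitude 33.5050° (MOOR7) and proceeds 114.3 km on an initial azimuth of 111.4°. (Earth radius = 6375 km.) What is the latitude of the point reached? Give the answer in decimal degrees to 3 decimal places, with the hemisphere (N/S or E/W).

δ = d/R = 114.3/6375 = 0.017929 rad
φ₂ = arcsin(sin φ₁ cos δ + cos φ₁ sin δ cos θ)
   = arcsin(0.04130·0.99984 + 0.99915·0.01793·-0.36488) = 1.99206°
λ₂ = λ₁ + atan2(sin θ sin δ cos φ₁, cos δ − sin φ₁ sin φ₂) = 34.46203°

1.992°N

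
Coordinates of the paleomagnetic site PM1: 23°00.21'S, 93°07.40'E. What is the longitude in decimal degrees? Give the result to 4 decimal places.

93.1233°E

93° + 7.40′/60 = 93 + 0.12333 = 93.1233°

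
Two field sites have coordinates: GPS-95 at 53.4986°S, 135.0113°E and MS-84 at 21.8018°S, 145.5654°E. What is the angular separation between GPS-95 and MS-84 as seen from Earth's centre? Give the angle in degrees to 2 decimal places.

32.70°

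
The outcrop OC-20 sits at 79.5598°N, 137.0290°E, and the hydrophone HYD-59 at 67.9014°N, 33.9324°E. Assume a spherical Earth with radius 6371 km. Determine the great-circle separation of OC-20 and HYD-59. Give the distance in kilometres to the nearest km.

2935 km

Δφ = -11.6584°,  Δλ = -103.0966°
a = sin²(Δφ/2) + cos φ₁ cos φ₂ sin²(Δλ/2) = 0.052124
c = 2·arcsin(√a) = 0.460678 rad = 26.3949°
d = R·c = 6371 × 0.460678 = 2935.0 km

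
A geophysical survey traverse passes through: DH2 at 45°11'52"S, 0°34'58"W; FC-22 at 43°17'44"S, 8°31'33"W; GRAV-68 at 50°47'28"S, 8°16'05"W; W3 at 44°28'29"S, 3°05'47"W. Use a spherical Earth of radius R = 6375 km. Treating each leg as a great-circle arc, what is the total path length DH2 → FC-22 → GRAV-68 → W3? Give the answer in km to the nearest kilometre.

2304 km

DH2: φ = -45.19778°, λ = -0.58278°
FC-22: φ = -43.29556°, λ = -8.52583°
GRAV-68: φ = -50.79111°, λ = -8.26806°
W3: φ = -44.47472°, λ = -3.09639°
DH2→FC-22: c = 0.104658 rad, d = 667.19 km
FC-22→GRAV-68: c = 0.130858 rad, d = 834.22 km
GRAV-68→W3: c = 0.125835 rad, d = 802.20 km
Total = 667.19 + 834.22 + 802.20 = 2303.61 km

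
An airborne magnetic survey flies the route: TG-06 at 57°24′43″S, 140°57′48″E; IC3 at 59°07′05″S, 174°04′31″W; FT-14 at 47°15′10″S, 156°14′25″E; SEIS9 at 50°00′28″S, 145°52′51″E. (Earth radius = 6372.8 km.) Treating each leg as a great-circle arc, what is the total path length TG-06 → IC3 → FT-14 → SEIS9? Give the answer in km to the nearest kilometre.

5755 km

TG-06: φ = -57.41194°, λ = +140.96333°
IC3: φ = -59.11806°, λ = -174.07528°
FT-14: φ = -47.25278°, λ = +156.24028°
SEIS9: φ = -50.00778°, λ = +145.88083°
TG-06→IC3: c = 0.405971 rad, d = 2587.17 km
IC3→FT-14: c = 0.368377 rad, d = 2347.59 km
FT-14→SEIS9: c = 0.128672 rad, d = 820.00 km
Total = 2587.17 + 2347.59 + 820.00 = 5754.76 km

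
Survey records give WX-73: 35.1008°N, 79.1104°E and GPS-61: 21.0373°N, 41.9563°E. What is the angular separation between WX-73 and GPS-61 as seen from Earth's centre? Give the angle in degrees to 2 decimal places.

Δφ = -14.0635°,  Δλ = -37.1541°
a = sin²(Δφ/2) + cos φ₁ cos φ₂ sin²(Δλ/2) = 0.092488
c = 2·arcsin(√a) = 0.618024 rad = 35.4102°

35.41°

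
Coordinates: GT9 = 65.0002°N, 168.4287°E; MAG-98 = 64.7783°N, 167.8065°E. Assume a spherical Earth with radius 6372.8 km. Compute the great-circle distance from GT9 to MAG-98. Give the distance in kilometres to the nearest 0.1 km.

38.4 km

Δφ = -0.2219°,  Δλ = -0.6222°
a = sin²(Δφ/2) + cos φ₁ cos φ₂ sin²(Δλ/2) = 0.000009
c = 2·arcsin(√a) = 0.006020 rad = 0.3449°
d = R·c = 6372.8 × 0.006020 = 38.4 km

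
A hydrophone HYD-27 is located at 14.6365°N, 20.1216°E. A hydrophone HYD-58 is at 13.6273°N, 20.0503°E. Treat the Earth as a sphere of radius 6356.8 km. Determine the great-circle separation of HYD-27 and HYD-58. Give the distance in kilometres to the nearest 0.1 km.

Δφ = -1.0092°,  Δλ = -0.0713°
a = sin²(Δφ/2) + cos φ₁ cos φ₂ sin²(Δλ/2) = 0.000078
c = 2·arcsin(√a) = 0.017655 rad = 1.0116°
d = R·c = 6356.8 × 0.017655 = 112.2 km

112.2 km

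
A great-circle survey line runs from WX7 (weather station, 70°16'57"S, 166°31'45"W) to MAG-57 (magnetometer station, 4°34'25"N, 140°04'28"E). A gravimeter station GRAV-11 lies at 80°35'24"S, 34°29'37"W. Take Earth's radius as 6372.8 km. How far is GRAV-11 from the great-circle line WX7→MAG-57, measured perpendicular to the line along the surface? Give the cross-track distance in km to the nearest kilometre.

1807 km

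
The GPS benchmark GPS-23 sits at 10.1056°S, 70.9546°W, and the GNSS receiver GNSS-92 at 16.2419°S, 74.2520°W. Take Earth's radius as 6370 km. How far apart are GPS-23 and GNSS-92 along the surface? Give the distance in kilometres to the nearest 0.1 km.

Δφ = -6.1363°,  Δλ = -3.2974°
a = sin²(Δφ/2) + cos φ₁ cos φ₂ sin²(Δλ/2) = 0.003647
c = 2·arcsin(√a) = 0.120858 rad = 6.9246°
d = R·c = 6370 × 0.120858 = 769.9 km

769.9 km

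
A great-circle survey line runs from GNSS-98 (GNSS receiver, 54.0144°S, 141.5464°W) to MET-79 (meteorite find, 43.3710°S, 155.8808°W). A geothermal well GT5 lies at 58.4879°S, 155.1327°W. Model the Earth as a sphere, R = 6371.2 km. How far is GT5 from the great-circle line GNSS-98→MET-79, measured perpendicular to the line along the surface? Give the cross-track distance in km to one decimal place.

954.9 km

δ₁₃ = central angle GNSS-98→GT5 = 0.152729 rad  (haversine)
θ₁₃ = bearing GNSS-98→GT5 = 233.809°,  θ₁₂ = bearing GNSS-98→MET-79 = 312.753°
dₓₜ = R·arcsin(sin δ₁₃ · sin(θ₁₃ − θ₁₂)) = 6371.2·arcsin(0.15214·sin(-78.944°)) = -954.872 km
|dₓₜ| = 954.872 km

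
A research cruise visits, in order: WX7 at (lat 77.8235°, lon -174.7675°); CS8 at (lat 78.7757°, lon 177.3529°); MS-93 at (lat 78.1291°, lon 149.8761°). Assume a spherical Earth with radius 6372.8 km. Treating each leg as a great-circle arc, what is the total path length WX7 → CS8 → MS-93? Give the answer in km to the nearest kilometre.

817 km

WX7→CS8: c = 0.032428 rad, d = 206.66 km
CS8→MS-93: c = 0.095749 rad, d = 610.19 km
Total = 206.66 + 610.19 = 816.84 km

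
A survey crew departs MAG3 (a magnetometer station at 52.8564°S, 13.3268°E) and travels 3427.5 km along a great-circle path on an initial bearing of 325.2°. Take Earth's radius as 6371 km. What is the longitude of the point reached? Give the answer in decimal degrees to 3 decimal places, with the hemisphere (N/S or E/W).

5.578°W

δ = d/R = 3427.5/6371 = 0.537985 rad
φ₂ = arcsin(sin φ₁ cos δ + cos φ₁ sin δ cos θ)
   = arcsin(-0.79712·0.85874 + 0.60381·0.51241·0.82115) = -25.49695°
λ₂ = λ₁ + atan2(sin θ sin δ cos φ₁, cos δ − sin φ₁ sin φ₂) = -5.57768°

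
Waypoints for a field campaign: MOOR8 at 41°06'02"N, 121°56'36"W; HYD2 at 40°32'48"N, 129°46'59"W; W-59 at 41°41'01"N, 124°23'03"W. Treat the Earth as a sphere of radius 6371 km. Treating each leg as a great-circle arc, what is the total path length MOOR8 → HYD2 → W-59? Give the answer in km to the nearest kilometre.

MOOR8: φ = +41.10056°, λ = -121.94333°
HYD2: φ = +40.54667°, λ = -129.78306°
W-59: φ = +41.68361°, λ = -124.38417°
MOOR8→HYD2: c = 0.103957 rad, d = 662.31 km
HYD2→W-59: c = 0.073697 rad, d = 469.53 km
Total = 662.31 + 469.53 = 1131.83 km

1132 km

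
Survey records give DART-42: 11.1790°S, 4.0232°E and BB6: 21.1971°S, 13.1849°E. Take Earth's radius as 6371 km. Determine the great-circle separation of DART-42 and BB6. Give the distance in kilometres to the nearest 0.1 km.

Δφ = -10.0181°,  Δλ = 9.1617°
a = sin²(Δφ/2) + cos φ₁ cos φ₂ sin²(Δλ/2) = 0.013458
c = 2·arcsin(√a) = 0.232538 rad = 13.3235°
d = R·c = 6371 × 0.232538 = 1481.5 km

1481.5 km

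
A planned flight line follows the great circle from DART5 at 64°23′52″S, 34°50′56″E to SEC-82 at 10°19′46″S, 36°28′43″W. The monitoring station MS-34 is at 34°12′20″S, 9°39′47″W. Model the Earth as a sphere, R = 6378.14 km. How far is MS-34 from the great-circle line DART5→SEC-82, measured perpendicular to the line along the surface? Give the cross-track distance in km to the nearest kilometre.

1003 km

DART5: φ = -64.39778°, λ = +34.84889°
SEC-82: φ = -10.32944°, λ = -36.47861°
MS-34: φ = -34.20556°, λ = -9.66306°
δ₁₃ = central angle DART5→MS-34 = 0.704688 rad  (haversine)
θ₁₃ = bearing DART5→MS-34 = 296.488°,  θ₁₂ = bearing DART5→SEC-82 = 282.496°
dₓₜ = R·arcsin(sin δ₁₃ · sin(θ₁₃ − θ₁₂)) = 6378.14·arcsin(0.64780·sin(13.992°)) = 1003.126 km
|dₓₜ| = 1003.126 km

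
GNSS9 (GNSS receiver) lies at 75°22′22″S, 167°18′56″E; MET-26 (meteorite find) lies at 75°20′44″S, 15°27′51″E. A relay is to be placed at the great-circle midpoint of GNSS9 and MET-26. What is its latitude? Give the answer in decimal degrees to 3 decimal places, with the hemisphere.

86.365°S

GNSS9: φ = -75.37278°, λ = +167.31556°
MET-26: φ = -75.34556°, λ = +15.46417°
Bx = cos φ₂ cos Δλ = -0.223067,  By = cos φ₂ sin Δλ = -0.119350
φₘ = atan2(sin φ₁ + sin φ₂, √((cos φ₁ + Bx)² + By²)) = -86.36493°
λₘ = λ₁ + atan2(By, cos φ₁ + Bx) = 91.18204°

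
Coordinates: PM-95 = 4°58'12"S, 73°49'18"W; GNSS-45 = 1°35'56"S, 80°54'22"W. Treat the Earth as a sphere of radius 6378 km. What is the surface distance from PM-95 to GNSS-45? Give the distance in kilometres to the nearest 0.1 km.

872.1 km

PM-95: φ = -4.97000°, λ = -73.82167°
GNSS-45: φ = -1.59889°, λ = -80.90611°
Δφ = 3.3711°,  Δλ = -7.0844°
a = sin²(Δφ/2) + cos φ₁ cos φ₂ sin²(Δλ/2) = 0.004667
c = 2·arcsin(√a) = 0.136732 rad = 7.8342°
d = R·c = 6378 × 0.136732 = 872.1 km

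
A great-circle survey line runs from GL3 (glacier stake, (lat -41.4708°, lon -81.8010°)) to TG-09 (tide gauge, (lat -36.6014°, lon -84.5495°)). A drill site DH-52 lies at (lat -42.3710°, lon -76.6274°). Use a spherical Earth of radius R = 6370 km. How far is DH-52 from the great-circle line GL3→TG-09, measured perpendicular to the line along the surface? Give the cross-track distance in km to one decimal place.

δ₁₃ = central angle GL3→DH-52 = 0.068987 rad  (haversine)
θ₁₃ = bearing GL3→DH-52 = 104.882°,  θ₁₂ = bearing GL3→TG-09 = 335.449°
dₓₜ = R·arcsin(sin δ₁₃ · sin(θ₁₃ − θ₁₂)) = 6370·arcsin(0.06893·sin(-230.567°)) = 339.306 km
|dₓₜ| = 339.306 km

339.3 km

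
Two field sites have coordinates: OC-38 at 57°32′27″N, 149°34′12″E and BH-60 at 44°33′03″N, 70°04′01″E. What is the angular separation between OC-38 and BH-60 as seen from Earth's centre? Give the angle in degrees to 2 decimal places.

OC-38: φ = +57.54083°, λ = +149.57000°
BH-60: φ = +44.55083°, λ = +70.06694°
Δφ = -12.9900°,  Δλ = -79.5031°
a = sin²(Δφ/2) + cos φ₁ cos φ₂ sin²(Δλ/2) = 0.169189
c = 2·arcsin(√a) = 0.847817 rad = 48.5763°

48.58°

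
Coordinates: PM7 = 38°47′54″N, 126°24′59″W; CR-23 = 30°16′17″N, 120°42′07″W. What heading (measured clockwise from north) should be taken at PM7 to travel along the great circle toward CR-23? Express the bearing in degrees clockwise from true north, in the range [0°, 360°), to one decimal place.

149.4°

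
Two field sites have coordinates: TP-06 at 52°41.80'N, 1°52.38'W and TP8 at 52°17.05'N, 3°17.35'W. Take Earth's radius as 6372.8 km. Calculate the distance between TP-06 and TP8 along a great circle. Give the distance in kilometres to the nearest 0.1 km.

TP-06: φ = +52.69667°, λ = -1.87300°
TP8: φ = +52.28417°, λ = -3.28917°
Δφ = -0.4125°,  Δλ = -1.4162°
a = sin²(Δφ/2) + cos φ₁ cos φ₂ sin²(Δλ/2) = 0.000070
c = 2·arcsin(√a) = 0.016683 rad = 0.9559°
d = R·c = 6372.8 × 0.016683 = 106.3 km

106.3 km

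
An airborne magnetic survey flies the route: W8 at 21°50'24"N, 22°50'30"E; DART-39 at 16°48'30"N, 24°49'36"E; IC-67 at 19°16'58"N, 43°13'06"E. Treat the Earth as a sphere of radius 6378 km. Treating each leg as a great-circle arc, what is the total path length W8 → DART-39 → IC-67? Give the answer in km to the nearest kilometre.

W8: φ = +21.84000°, λ = +22.84167°
DART-39: φ = +16.80833°, λ = +24.82667°
IC-67: φ = +19.28278°, λ = +43.21833°
W8→DART-39: c = 0.093702 rad, d = 597.63 km
DART-39→IC-67: c = 0.308089 rad, d = 1964.99 km
Total = 597.63 + 1964.99 = 2562.63 km

2563 km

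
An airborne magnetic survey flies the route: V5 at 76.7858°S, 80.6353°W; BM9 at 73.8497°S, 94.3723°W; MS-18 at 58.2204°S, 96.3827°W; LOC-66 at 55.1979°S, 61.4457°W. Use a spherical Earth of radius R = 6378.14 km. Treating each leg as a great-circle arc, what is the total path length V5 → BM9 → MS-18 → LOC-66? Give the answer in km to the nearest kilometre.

4383 km

V5→BM9: c = 0.079160 rad, d = 504.89 km
BM9→MS-18: c = 0.273117 rad, d = 1741.98 km
MS-18→LOC-66: c = 0.334915 rad, d = 2136.13 km
Total = 504.89 + 1741.98 + 2136.13 = 4383.01 km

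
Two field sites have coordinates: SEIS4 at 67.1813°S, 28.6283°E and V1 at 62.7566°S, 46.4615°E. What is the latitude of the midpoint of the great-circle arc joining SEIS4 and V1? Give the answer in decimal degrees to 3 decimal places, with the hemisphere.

65.233°S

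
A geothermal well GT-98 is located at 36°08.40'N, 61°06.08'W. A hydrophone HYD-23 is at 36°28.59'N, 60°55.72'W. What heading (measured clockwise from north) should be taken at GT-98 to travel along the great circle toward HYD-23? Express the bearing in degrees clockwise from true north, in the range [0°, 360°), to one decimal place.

22.4°

GT-98: φ = +36.14000°, λ = -61.10133°
HYD-23: φ = +36.47650°, λ = -60.92867°
Δλ = 0.1727°
y = sin Δλ · cos φ₂ = 0.002423
x = cos φ₁ sin φ₂ − sin φ₁ cos φ₂ cos Δλ = 0.005875
θ = atan2(y, x) = 22.4139° → 22.4139° (mod 360°)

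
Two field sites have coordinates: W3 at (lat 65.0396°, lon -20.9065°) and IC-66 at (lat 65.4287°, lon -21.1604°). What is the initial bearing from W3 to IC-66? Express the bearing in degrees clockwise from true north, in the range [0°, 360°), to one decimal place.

344.8°

Δλ = -0.2539°
y = sin Δλ · cos φ₂ = -0.001843
x = cos φ₁ sin φ₂ − sin φ₁ cos φ₂ cos Δλ = 0.006795
θ = atan2(y, x) = -15.1732° → 344.8268° (mod 360°)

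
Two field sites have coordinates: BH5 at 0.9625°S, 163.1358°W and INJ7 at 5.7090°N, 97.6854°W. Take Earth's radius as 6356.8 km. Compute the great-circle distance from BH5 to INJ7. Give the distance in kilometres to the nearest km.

7288 km

Δφ = 6.6715°,  Δλ = 65.4504°
a = sin²(Δφ/2) + cos φ₁ cos φ₂ sin²(Δλ/2) = 0.294155
c = 2·arcsin(√a) = 1.146488 rad = 65.6889°
d = R·c = 6356.8 × 1.146488 = 7288.0 km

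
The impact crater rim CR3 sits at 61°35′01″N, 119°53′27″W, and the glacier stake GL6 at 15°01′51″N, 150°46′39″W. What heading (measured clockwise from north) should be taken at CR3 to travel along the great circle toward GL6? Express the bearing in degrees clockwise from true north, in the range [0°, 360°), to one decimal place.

CR3: φ = +61.58361°, λ = -119.89083°
GL6: φ = +15.03083°, λ = -150.77750°
Δλ = -30.8867°
y = sin Δλ · cos φ₂ = -0.495778
x = cos φ₁ sin φ₂ − sin φ₁ cos φ₂ cos Δλ = -0.605547
θ = atan2(y, x) = -140.6918° → 219.3082° (mod 360°)

219.3°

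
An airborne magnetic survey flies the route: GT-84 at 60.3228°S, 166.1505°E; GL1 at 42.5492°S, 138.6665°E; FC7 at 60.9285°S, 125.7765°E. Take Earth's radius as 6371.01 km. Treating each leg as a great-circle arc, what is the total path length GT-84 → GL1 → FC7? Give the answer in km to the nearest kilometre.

GT-84→GL1: c = 0.424840 rad, d = 2706.66 km
GL1→FC7: c = 0.348256 rad, d = 2218.74 km
Total = 2706.66 + 2218.74 = 4925.40 km

4925 km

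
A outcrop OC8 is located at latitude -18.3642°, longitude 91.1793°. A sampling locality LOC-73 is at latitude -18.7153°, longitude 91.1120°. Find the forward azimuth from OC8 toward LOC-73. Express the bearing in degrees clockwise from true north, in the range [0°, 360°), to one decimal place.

190.3°

Δλ = -0.0673°
y = sin Δλ · cos φ₂ = -0.001112
x = cos φ₁ sin φ₂ − sin φ₁ cos φ₂ cos Δλ = -0.006128
θ = atan2(y, x) = -169.7104° → 190.2896° (mod 360°)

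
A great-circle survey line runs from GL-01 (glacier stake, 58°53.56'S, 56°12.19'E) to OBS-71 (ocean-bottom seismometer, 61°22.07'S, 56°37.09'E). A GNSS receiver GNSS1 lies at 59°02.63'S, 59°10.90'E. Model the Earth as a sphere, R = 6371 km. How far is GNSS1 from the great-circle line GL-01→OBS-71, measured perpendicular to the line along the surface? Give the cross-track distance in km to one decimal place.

168.1 km

GL-01: φ = -58.89267°, λ = +56.20317°
OBS-71: φ = -61.36783°, λ = +56.61817°
GNSS1: φ = -59.04383°, λ = +59.18167°
δ₁₃ = central angle GL-01→GNSS1 = 0.026926 rad  (haversine)
θ₁₃ = bearing GL-01→GNSS1 = 96.898°,  θ₁₂ = bearing GL-01→OBS-71 = 175.406°
dₓₜ = R·arcsin(sin δ₁₃ · sin(θ₁₃ − θ₁₂)) = 6371·arcsin(0.02692·sin(-78.509°)) = -168.106 km
|dₓₜ| = 168.106 km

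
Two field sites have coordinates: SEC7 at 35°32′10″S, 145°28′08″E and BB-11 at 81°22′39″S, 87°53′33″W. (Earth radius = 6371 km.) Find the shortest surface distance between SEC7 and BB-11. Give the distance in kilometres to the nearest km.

6658 km

SEC7: φ = -35.53611°, λ = +145.46889°
BB-11: φ = -81.37750°, λ = -87.89250°
Δφ = -45.8414°,  Δλ = 126.6386°
a = sin²(Δφ/2) + cos φ₁ cos φ₂ sin²(Δλ/2) = 0.249079
c = 2·arcsin(√a) = 1.045070 rad = 59.8781°
d = R·c = 6371 × 1.045070 = 6658.1 km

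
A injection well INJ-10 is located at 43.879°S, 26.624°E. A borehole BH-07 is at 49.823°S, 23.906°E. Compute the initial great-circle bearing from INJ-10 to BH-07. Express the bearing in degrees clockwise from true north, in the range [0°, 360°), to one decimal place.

Δλ = -2.7180°
y = sin Δλ · cos φ₂ = -0.030593
x = cos φ₁ sin φ₂ − sin φ₁ cos φ₂ cos Δλ = -0.104059
θ = atan2(y, x) = -163.6168° → 196.3832° (mod 360°)

196.4°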